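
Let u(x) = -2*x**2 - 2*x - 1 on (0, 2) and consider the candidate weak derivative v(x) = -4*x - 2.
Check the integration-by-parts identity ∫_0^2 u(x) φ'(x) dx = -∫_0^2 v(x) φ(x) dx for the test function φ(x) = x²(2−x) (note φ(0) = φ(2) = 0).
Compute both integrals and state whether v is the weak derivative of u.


LHS = 136/15, RHS = 136/15. Yes, v = u' weakly.

u(x) = -2*x**2 - 2*x - 1, classical derivative u'(x) = -4*x - 2.
φ(x) = x²(2−x), so φ'(x) = x*(4 - 3*x).
Note φ(0) = φ(2) = 0, so the boundary term u·φ vanishes.
LHS = ∫_0^2 u(x) φ'(x) dx = ∫_0^2 (6*x^4 - 2*x^3 - 5*x^2 - 4*x) dx. Term by term:
  ∫_0^2 6*x^4 dx = 192/5;  ∫_0^2 -2*x^3 dx = -8;  ∫_0^2 -5*x^2 dx = -40/3;
  ∫_0^2 -4*x dx = -8.
Sum: 192/5 − 8 − 40/3 − 8 = 136/15.
So LHS = 136/15.
∫_0^2 v(x) φ(x) dx = ∫_0^2 (4*x^4 - 6*x^3 - 4*x^2) dx. Term by term:
  ∫_0^2 4*x^4 dx = 128/5;  ∫_0^2 -6*x^3 dx = -24;  ∫_0^2 -4*x^2 dx = -32/3.
Sum: 128/5 − 24 − 32/3 = -136/15.
So RHS = -∫_0^2 v(x) φ(x) dx = 136/15.
LHS = RHS, so the identity holds for this test φ.
Moreover u is smooth here and v(x) = u'(x) = -4*x - 2 pointwise, so the identity holds for every test function. Hence v is the weak derivative of u.


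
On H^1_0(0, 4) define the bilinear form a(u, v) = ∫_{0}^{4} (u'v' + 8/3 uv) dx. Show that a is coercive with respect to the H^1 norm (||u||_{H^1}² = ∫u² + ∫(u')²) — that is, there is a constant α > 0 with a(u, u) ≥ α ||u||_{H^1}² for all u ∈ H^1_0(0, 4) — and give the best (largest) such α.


α = 1

Coercivity of a(·,·) on H^1_0(0, 4) means a(u, u) ≥ α ||u||_{H^1}² for every u ∈ H^1_0.
The interval has length L = 4, and Poincaré/coercivity depend only on L. Here a(u, u) = ∫(u')² + (8/3)·∫u².
Here c = 8/3 ≥ 1, so a(u,u) = ∫(u')² + c∫u² ≥ ∫(u')² + ∫u² = ||u||_{H^1}², i.e. α = 1 works. No larger α is possible: a(u,u) ≥ α||u||_{H^1}² means (1−α)∫(u')² ≥ (α−c)∫u², and for the modes u_n = sin(nπ(x−x₀)/L) (x₀ the left endpoint) one has ∫u_n²/∫(u_n')² = (L/(nπ))² → 0, so a(u_n,u_n)/||u_n||_{H^1}² → 1. Hence the optimal constant is α = 1.
Therefore α = 1.


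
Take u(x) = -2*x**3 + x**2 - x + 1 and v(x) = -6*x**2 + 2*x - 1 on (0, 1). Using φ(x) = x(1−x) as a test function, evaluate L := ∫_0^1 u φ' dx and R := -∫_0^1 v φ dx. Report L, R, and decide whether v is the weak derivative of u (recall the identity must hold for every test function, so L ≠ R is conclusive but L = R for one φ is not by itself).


LHS = 3/10, RHS = 3/10. Yes, v = u' weakly.

u(x) = -2*x**3 + x**2 - x + 1, classical derivative u'(x) = -6*x**2 + 2*x - 1.
φ(x) = x(1−x), so φ'(x) = 1 - 2*x.
Note φ(0) = φ(1) = 0, so the boundary term u·φ vanishes.
LHS = ∫_0^1 u(x) φ'(x) dx = ∫_0^1 (4*x^4 - 4*x^3 + 3*x^2 - 3*x + 1) dx. Term by term:
  ∫_0^1 4*x^4 dx = 4/5;  ∫_0^1 -4*x^3 dx = -1;  ∫_0^1 3*x^2 dx = 1;
  ∫_0^1 -3*x dx = -3/2;  ∫_0^1 1 dx = 1.
Sum: 4/5 − 1 + 1 − 3/2 + 1 = 3/10.
So LHS = 3/10.
∫_0^1 v(x) φ(x) dx = ∫_0^1 (6*x^4 - 8*x^3 + 3*x^2 - x) dx. Term by term:
  ∫_0^1 6*x^4 dx = 6/5;  ∫_0^1 -8*x^3 dx = -2;  ∫_0^1 3*x^2 dx = 1;
  ∫_0^1 -x dx = -1/2.
Sum: 6/5 − 2 + 1 − 1/2 = -3/10.
So RHS = -∫_0^1 v(x) φ(x) dx = 3/10.
LHS = RHS, so the identity holds for this test φ.
Moreover u is smooth here and v(x) = u'(x) = -6*x**2 + 2*x - 1 pointwise, so the identity holds for every test function. Hence v is the weak derivative of u.


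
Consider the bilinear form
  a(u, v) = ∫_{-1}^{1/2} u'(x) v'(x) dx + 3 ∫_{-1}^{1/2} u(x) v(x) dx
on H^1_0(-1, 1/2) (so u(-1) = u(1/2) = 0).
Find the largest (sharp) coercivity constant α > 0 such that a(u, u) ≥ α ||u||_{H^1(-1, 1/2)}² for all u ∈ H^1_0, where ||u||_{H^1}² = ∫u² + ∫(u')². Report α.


α = 1

Coercivity of a(·,·) on H^1_0(-1, 1/2) means a(u, u) ≥ α ||u||_{H^1}² for every u ∈ H^1_0.
The interval has length L = 3/2, and Poincaré/coercivity depend only on L. Here a(u, u) = ∫(u')² + (3)·∫u².
Here c = 3 ≥ 1, so a(u,u) = ∫(u')² + c∫u² ≥ ∫(u')² + ∫u² = ||u||_{H^1}², i.e. α = 1 works. No larger α is possible: a(u,u) ≥ α||u||_{H^1}² means (1−α)∫(u')² ≥ (α−c)∫u², and for the modes u_n = sin(nπ(x−x₀)/L) (x₀ the left endpoint) one has ∫u_n²/∫(u_n')² = (L/(nπ))² → 0, so a(u_n,u_n)/||u_n||_{H^1}² → 1. Hence the optimal constant is α = 1.
Therefore α = 1.


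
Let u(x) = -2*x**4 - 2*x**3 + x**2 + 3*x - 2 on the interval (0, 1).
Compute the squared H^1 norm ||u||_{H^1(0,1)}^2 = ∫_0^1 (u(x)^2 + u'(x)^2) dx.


||u||_{H^1}^2 = 8581/630

The H^1 norm (squared) on an interval (0, L) is
  ||u||_{H^1}^2 = ∫_0^L u(x)^2 dx + ∫_0^L u'(x)^2 dx.
Compute u'(x) = -8*x**3 - 6*x**2 + 2*x + 3.
Then u(x)^2 = 4*x**8 + 8*x**7 - 16*x**5 - 3*x**4 + 14*x**3 + 5*x**2 - 12*x + 4 and u'(x)^2 = 64*x**6 + 96*x**5 + 4*x**4 - 72*x**3 - 32*x**2 + 12*x + 9.
Integrate each monomial from 0 to 1 using ∫_0^1 c·x^n dx = c·1^(n+1)/(n+1):
  ∫_0^1 u(x)^2 dx = ∫_0^1 (4*x^8 + 8*x^7 - 16*x^5 - 3*x^4 + 14*x^3 + 5*x^2 - 12*x + 4) dx. Term by term:
    ∫_0^1 4*x^8 dx = 4/9;  ∫_0^1 8*x^7 dx = 1;  ∫_0^1 -16*x^5 dx = -8/3;
    ∫_0^1 -3*x^4 dx = -3/5;  ∫_0^1 14*x^3 dx = 7/2;  ∫_0^1 5*x^2 dx = 5/3;
    ∫_0^1 -12*x dx = -6;  ∫_0^1 4 dx = 4.
  Sum: 4/9 + 1 − 8/3 − 3/5 + 7/2 + 5/3 − 6 + 4 = 121/90.
  ∫_0^1 u'(x)^2 dx = ∫_0^1 (64*x^6 + 96*x^5 + 4*x^4 - 72*x^3 - 32*x^2 + 12*x + 9) dx. Term by term:
    ∫_0^1 64*x^6 dx = 64/7;  ∫_0^1 96*x^5 dx = 16;  ∫_0^1 4*x^4 dx = 4/5;
    ∫_0^1 -72*x^3 dx = -18;  ∫_0^1 -32*x^2 dx = -32/3;  ∫_0^1 12*x dx = 6;
    ∫_0^1 9 dx = 9.
  Sum: 64/7 + 16 + 4/5 − 18 − 32/3 + 6 + 9 = 1289/105.
Adding: ||u||_{H^1}^2 = 121/90 + 1289/105 = 8581/630.


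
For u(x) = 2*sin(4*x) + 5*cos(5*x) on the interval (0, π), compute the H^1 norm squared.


||u||_{H^1(0,π)}^2 = -4160/9 + 359*π

u'(x) = -25*sin(5*x) + 8*cos(4*x).
Expand u² and (u')² and integrate term by term on (0, π), using: for integers n ≥ 1, ∫_0^π sin²(nx) dx = ∫_0^π cos²(nx) dx = π/2; for n ≠ n', ∫_0^π sin(nx)sin(n'x) dx = ∫_0^π cos(nx)cos(n'x) dx = 0; and by product-to-sum, ∫_0^π sin(nx)cos(n'x) dx = ½∫_0^π [sin((n+n')x) + sin((n−n')x)] dx, which is 0 when n+n' is even and 2n/(n²−n'²) when n+n' is odd (it need not vanish on (0, π)).
  u² squared terms: (2)²·∫sin(4x)² dx = 4·π/2 = 2*π;  (5)²·∫cos(5x)² dx = 25·π/2 = 25*π/2.
  u² cross terms: 2·(2)·(5)·∫sin(4x)·cos(5x) dx = 20·(-8/9) = -160/9.
  So ∫_0^π u² dx = 2*π + 25*π/2 − 160/9 = -160/9 + 29*π/2.
  (u')² squared terms: (-25)²·∫sin(5x)² dx = 625·π/2 = 625*π/2;  (8)²·∫cos(4x)² dx = 64·π/2 = 32*π.
  (u')² cross terms: 2·(-25)·(8)·∫sin(5x)·cos(4x) dx = -400·(10/9) = -4000/9.
  So ∫_0^π (u')² dx = 625*π/2 + 32*π − 4000/9 = -4000/9 + 689*π/2.
||u||_{H^1}^2 = (-160/9 + 29*π/2) + (-4000/9 + 689*π/2) = -4160/9 + 359*π.


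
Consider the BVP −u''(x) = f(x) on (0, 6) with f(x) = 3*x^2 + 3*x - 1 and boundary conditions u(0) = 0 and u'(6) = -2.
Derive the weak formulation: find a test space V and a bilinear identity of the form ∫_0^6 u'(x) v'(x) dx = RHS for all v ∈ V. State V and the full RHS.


V = {v ∈ H^1(0, 6) : v(0) = 0} (test functions vanish at x = 0 where u is specified); weak form: ∫_0^6 u'v' dx = ∫_0^6 (3*x^2 + 3*x - 1) v dx − 2·v(6) for all v ∈ V.

Multiply both sides by a test function v and integrate from 0 to 6:
  ∫_0^6 −u''(x) v(x) dx = ∫_0^6 f(x) v(x) dx.
Integrate the LHS by parts once:
  ∫_0^6 −u'' v dx = −[u'(x) v(x)]_0^6 + ∫_0^6 u'(x) v'(x) dx.
Thus ∫_0^6 u'(x) v'(x) dx = ∫_0^6 f(x) v(x) dx + [u'(x) v(x)]_0^6.
Choose V so that boundary terms are either known or forced to vanish.
Mixed BC: u(0) = 0 (Dirichlet) and u'(6) = -2 (Neumann). Define V = {v ∈ H^1(0, 6) : v(0) = 0}. Then [u' v]_0^6 = u'(6)·v(6) − u'(0)·0 = − 2·v(6).
Weak formulation: find u (satisfying any essential BC) such that ∫_0^6 u'(x) v'(x) dx = ∫_0^6 f v dx − 2·v(6) for all v ∈ V (Dirichlet at 0 absorbed into V; Neumann datum at x = 6 contributes the boundary term).
Substituting f(x) = 3*x^2 + 3*x - 1, the right-hand side is ∫_0^6 (3*x^2 + 3*x - 1) v dx − 2·v(6).


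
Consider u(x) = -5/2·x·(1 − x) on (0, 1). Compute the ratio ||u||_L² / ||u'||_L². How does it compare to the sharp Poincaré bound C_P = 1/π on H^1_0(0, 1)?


||u||_L² / ||u'||_L² = sqrt(10)/10 < C_P = 1/π.

u(x) = -5/2·x·(1 − x), so u'(x) = 5*x - 5/2.
u(x) = -5/2·x·(1 − x) vanishes at x = 0 and x = 1, so u ∈ H^1_0(0, 1). Differentiate via the product rule and integrate the resulting polynomials term by term.
  ∫_0^1 u² dx = ∫_0^1 (25*x^4/4 - 25*x^3/2 + 25*x^2/4) dx. Term by term:
    ∫_0^1 25*x^4/4 dx = 5/4;  ∫_0^1 -25*x^3/2 dx = -25/8;  ∫_0^1 25*x^2/4 dx = 25/12.
  Sum: 5/4 − 25/8 + 25/12 = 5/24.
  ∫_0^1 (u')² dx = ∫_0^1 (25*x^2 - 25*x + 25/4) dx. Term by term:
    ∫_0^1 25*x^2 dx = 25/3;  ∫_0^1 -25*x dx = -25/2;  ∫_0^1 25/4 dx = 25/4.
  Sum: 25/3 − 25/2 + 25/4 = 25/12.
∫_0^1 u² dx = 5/24, so ||u||_L² = sqrt(30)/12.
∫_0^1 (u')² dx = 25/12, so ||u'||_L² = 5*sqrt(3)/6.
Ratio ||u||_L² / ||u'||_L² = sqrt(10)/10.
Sharp Poincaré constant on H^1_0(0, 1) is C_P = L/π = 1/π, achieved by sin(π·x).
A polynomial bump cannot attain the sharp Poincaré constant (only the first sine eigenfunction does), so the ratio is strictly less than C_P, consistent with ||u||_L² ≤ C_P ||u'||_L².


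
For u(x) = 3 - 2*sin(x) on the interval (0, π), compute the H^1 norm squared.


||u||_{H^1(0,π)}^2 = -24 + 13*π

u'(x) = -2*cos(x).
Expand u² and (u')² and integrate term by term on (0, π), using: for integers n ≥ 1, ∫_0^π sin²(nx) dx = ∫_0^π cos²(nx) dx = π/2; for n ≠ n', ∫_0^π sin(nx)sin(n'x) dx = ∫_0^π cos(nx)cos(n'x) dx = 0; and by product-to-sum, ∫_0^π sin(nx)cos(n'x) dx = ½∫_0^π [sin((n+n')x) + sin((n−n')x)] dx, which is 0 when n+n' is even and 2n/(n²−n'²) when n+n' is odd (it need not vanish on (0, π)). For the constant mode: ∫_0^π 1 dx = π, ∫_0^π cos(nx) dx = 0, ∫_0^π sin(nx) dx = (1−(−1)^n)/n.
  u² squared terms: (3)²·∫1 dx = 9·π = 9*π;  (-2)²·∫sin(x)² dx = 4·π/2 = 2*π.
  u² cross terms: 2·(3)·(-2)·∫1·sin(x) dx = -12·(2) = -24.
  So ∫_0^π u² dx = 9*π + 2*π − 24 = -24 + 11*π.
  (u')² squared terms: (-2)²·∫cos(x)² dx = 4·π/2 = 2*π.
  So ∫_0^π (u')² dx = 2*π.
||u||_{H^1}^2 = (-24 + 11*π) + (2*π) = -24 + 13*π.


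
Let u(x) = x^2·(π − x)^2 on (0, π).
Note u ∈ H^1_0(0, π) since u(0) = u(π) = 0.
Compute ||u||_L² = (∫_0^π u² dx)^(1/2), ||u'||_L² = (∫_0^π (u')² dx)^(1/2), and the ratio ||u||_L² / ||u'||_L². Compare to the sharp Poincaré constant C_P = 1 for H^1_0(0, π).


||u||_L² / ||u'||_L² = sqrt(3)*π/6 < C_P = 1.

u(x) = x^2·(π − x)^2, so u'(x) = 2*x*(x - π)*(2*x - π).
u(x) = x^2·(π − x)^2 vanishes at x = 0 and x = π, so u ∈ H^1_0(0, π). Differentiate via the product rule and integrate the resulting polynomials term by term.
  ∫_0^π u² dx = ∫_0^π (x^8 - 4*π*x^7 + 6*π^2*x^6 - 4*π^3*x^5 + π^4*x^4) dx. Term by term:
    ∫_0^π x^8 dx = π^9/9;  ∫_0^π -4*π*x^7 dx = -π^9/2;  ∫_0^π 6*π^2*x^6 dx = 6*π^9/7;
    ∫_0^π -4*π^3*x^5 dx = -2*π^9/3;  ∫_0^π π^4*x^4 dx = π^9/5.
  Sum: π^9/9 − π^9/2 + 6*π^9/7 − 2*π^9/3 + π^9/5 = π^9/630.
  ∫_0^π (u')² dx = ∫_0^π (16*x^6 - 48*π*x^5 + 52*π^2*x^4 - 24*π^3*x^3 + 4*π^4*x^2) dx. Term by term:
    ∫_0^π 16*x^6 dx = 16*π^7/7;  ∫_0^π -48*π*x^5 dx = -8*π^7;  ∫_0^π 52*π^2*x^4 dx = 52*π^7/5;
    ∫_0^π -24*π^3*x^3 dx = -6*π^7;  ∫_0^π 4*π^4*x^2 dx = 4*π^7/3.
  Sum: 16*π^7/7 − 8*π^7 + 52*π^7/5 − 6*π^7 + 4*π^7/3 = 2*π^7/105.
∫_0^π u² dx = π^9/630, so ||u||_L² = sqrt(70)*π^(9/2)/210.
∫_0^π (u')² dx = 2*π^7/105, so ||u'||_L² = sqrt(210)*π^(7/2)/105.
Ratio ||u||_L² / ||u'||_L² = sqrt(3)*π/6.
Sharp Poincaré constant on H^1_0(0, π) is C_P = L/π = 1, achieved by sin(x).
A polynomial bump cannot attain the sharp Poincaré constant (only the first sine eigenfunction does), so the ratio is strictly less than C_P, consistent with ||u||_L² ≤ C_P ||u'||_L².


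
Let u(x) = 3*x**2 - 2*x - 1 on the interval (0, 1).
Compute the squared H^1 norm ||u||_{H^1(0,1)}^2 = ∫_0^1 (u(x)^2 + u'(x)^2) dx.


||u||_{H^1}^2 = 77/15

The H^1 norm (squared) on an interval (0, L) is
  ||u||_{H^1}^2 = ∫_0^L u(x)^2 dx + ∫_0^L u'(x)^2 dx.
Compute u'(x) = 6*x - 2.
Then u(x)^2 = 9*x**4 - 12*x**3 - 2*x**2 + 4*x + 1 and u'(x)^2 = 36*x**2 - 24*x + 4.
Integrate each monomial from 0 to 1 using ∫_0^1 c·x^n dx = c·1^(n+1)/(n+1):
  ∫_0^1 u(x)^2 dx = ∫_0^1 (9*x^4 - 12*x^3 - 2*x^2 + 4*x + 1) dx. Term by term:
    ∫_0^1 9*x^4 dx = 9/5;  ∫_0^1 -12*x^3 dx = -3;  ∫_0^1 -2*x^2 dx = -2/3;
    ∫_0^1 4*x dx = 2;  ∫_0^1 1 dx = 1.
  Sum: 9/5 − 3 − 2/3 + 2 + 1 = 17/15.
  ∫_0^1 u'(x)^2 dx = ∫_0^1 (36*x^2 - 24*x + 4) dx. Term by term:
    ∫_0^1 36*x^2 dx = 12;  ∫_0^1 -24*x dx = -12;  ∫_0^1 4 dx = 4.
  Sum: 12 − 12 + 4 = 4.
Adding: ||u||_{H^1}^2 = 17/15 + 4 = 77/15.


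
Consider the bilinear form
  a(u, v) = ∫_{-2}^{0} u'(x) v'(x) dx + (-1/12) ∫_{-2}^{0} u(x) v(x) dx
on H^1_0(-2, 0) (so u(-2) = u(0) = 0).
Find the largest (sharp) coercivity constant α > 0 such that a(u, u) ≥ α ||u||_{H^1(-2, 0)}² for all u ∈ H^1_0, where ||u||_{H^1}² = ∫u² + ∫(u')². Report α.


α = (-1/3 + π^2)/(4 + π^2)

Coercivity of a(·,·) on H^1_0(-2, 0) means a(u, u) ≥ α ||u||_{H^1}² for every u ∈ H^1_0.
The interval has length L = 2, and Poincaré/coercivity depend only on L. Here a(u, u) = ∫(u')² + (-1/12)·∫u².
Here c = -1/12 < 0 with |c| < (π/L)² = π^2/4, so coercivity still holds. The condition a(u,u) ≥ α||u||_{H^1}² reads (1−α)∫(u')² ≥ (α−c)∫u². Any admissible α is ≤ 1 (rapidly oscillating u have ∫u²/∫(u')² → 0), and α = 1 would force 0 ≥ (1−c)∫u², impossible since c < 1; so 1−α > 0. By the sharp Poincaré inequality on H^1_0 of an interval of length L, ∫(u')² ≥ (π/L)²∫u² with equality for the first sine mode sin(π(x−x₀)/L) (x₀ the left endpoint), so the inequality holds for all u iff (1−α)(π/L)² ≥ α − c, i.e. α ≤ ((π/L)² + c)/((π/L)² + 1) = (1 + c(L/π)²)/(1 + (L/π)²). (Direct route, valid since c ≤ 0: Poincaré gives c∫u² ≥ c(L/π)²∫(u')², so a(u,u) ≥ (1 + c(L/π)²)∫(u')², while ||u||_{H^1}² ≤ (1 + (L/π)²)∫(u')²; dividing yields the same α.) With (π/L)² = π^2/4 and c = -1/12, the largest admissible constant is α = ((π/L)² + c)/((π/L)² + 1).
Simplifying, α = (-1/3 + π^2)/(4 + π^2).


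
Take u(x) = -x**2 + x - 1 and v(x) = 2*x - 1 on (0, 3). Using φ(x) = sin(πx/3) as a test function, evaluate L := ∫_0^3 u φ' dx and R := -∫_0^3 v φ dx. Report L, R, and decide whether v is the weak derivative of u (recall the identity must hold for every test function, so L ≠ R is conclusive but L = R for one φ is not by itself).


LHS = 12/π, RHS = -12/π. No, v is not the weak derivative of u.

u(x) = -x**2 + x - 1, classical derivative u'(x) = 1 - 2*x.
φ(x) = sin(πx/3), so φ'(x) = π*cos(π*x/3)/3.
Note φ(0) = φ(3) = 0, so the boundary term u·φ vanishes.
LHS = ∫_0^3 u(x) φ'(x) dx = ∫_0^3 (-π*x^2*cos(π*x/3)/3 + π*x*cos(π*x/3)/3 - π*cos(π*x/3)/3) dx. Term by term:
  ∫_0^3 -π*cos(π*x/3)/3 dx = 0;  ∫_0^3 -π*x^2*cos(π*x/3)/3 dx = 18/π;  ∫_0^3 π*x*cos(π*x/3)/3 dx = -6/π.
Sum: 0 + 18/π − 6/π = 12/π.
So LHS = 12/π.
∫_0^3 v(x) φ(x) dx = ∫_0^3 (2*x*sin(π*x/3) - sin(π*x/3)) dx. Term by term:
  ∫_0^3 -sin(π*x/3) dx = -6/π;  ∫_0^3 2*x*sin(π*x/3) dx = 18/π.
Sum: -6/π + 18/π = 12/π.
So RHS = -∫_0^3 v(x) φ(x) dx = -12/π.
LHS − RHS = 24/π ≠ 0, so the identity fails.
(For a valid weak derivative the identity must hold for EVERY test function, in particular this one. The failure shows v is NOT the weak derivative of u.)
Correct weak derivative would be u'(x) = 1 - 2*x.


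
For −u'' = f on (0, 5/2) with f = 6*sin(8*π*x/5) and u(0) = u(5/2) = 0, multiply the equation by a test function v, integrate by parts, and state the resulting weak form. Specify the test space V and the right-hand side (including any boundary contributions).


V = H^1_0(0, 5/2) (so v(0) = v(5/2) = 0); weak form: ∫_0^5/2 u'v' dx = ∫_0^5/2 (6*sin(8*π*x/5)) v dx for all v ∈ V.

Multiply both sides by a test function v and integrate from 0 to 5/2:
  ∫_0^5/2 −u''(x) v(x) dx = ∫_0^5/2 f(x) v(x) dx.
Integrate the LHS by parts once:
  ∫_0^5/2 −u'' v dx = −[u'(x) v(x)]_0^5/2 + ∫_0^5/2 u'(x) v'(x) dx.
Thus ∫_0^5/2 u'(x) v'(x) dx = ∫_0^5/2 f(x) v(x) dx + [u'(x) v(x)]_0^5/2.
Choose V so that boundary terms are either known or forced to vanish.
u is Dirichlet: u(0) = u(5/2) = 0. Let V = H^1_0(0, 5/2); then v(0) = v(5/2) = 0, and [u' v]_0^5/2 = 0.
Weak formulation: find u (satisfying any essential BC) such that ∫_0^5/2 u'(x) v'(x) dx = ∫_0^5/2 f v dx for all v ∈ V.
Substituting f(x) = 6*sin(8*π*x/5), the right-hand side is ∫_0^5/2 (6*sin(8*π*x/5)) v dx.


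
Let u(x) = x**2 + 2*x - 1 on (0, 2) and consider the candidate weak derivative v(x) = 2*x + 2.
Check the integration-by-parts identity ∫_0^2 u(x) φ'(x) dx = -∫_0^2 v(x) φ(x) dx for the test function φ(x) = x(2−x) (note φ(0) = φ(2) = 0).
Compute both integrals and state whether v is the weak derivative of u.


LHS = -16/3, RHS = -16/3. Yes, v = u' weakly.

u(x) = x**2 + 2*x - 1, classical derivative u'(x) = 2*x + 2.
φ(x) = x(2−x), so φ'(x) = 2 - 2*x.
Note φ(0) = φ(2) = 0, so the boundary term u·φ vanishes.
LHS = ∫_0^2 u(x) φ'(x) dx = ∫_0^2 (-2*x^3 - 2*x^2 + 6*x - 2) dx. Term by term:
  ∫_0^2 -2*x^3 dx = -8;  ∫_0^2 -2*x^2 dx = -16/3;  ∫_0^2 6*x dx = 12;
  ∫_0^2 -2 dx = -4.
Sum: -8 − 16/3 + 12 − 4 = -16/3.
So LHS = -16/3.
∫_0^2 v(x) φ(x) dx = ∫_0^2 (-2*x^3 + 2*x^2 + 4*x) dx. Term by term:
  ∫_0^2 -2*x^3 dx = -8;  ∫_0^2 2*x^2 dx = 16/3;  ∫_0^2 4*x dx = 8.
Sum: -8 + 16/3 + 8 = 16/3.
So RHS = -∫_0^2 v(x) φ(x) dx = -16/3.
LHS = RHS, so the identity holds for this test φ.
Moreover u is smooth here and v(x) = u'(x) = 2*x + 2 pointwise, so the identity holds for every test function. Hence v is the weak derivative of u.


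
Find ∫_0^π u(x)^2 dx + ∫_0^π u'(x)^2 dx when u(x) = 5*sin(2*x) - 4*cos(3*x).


||u||_{H^1(0,π)}^2 = 320 + 285*π/2

u'(x) = 12*sin(3*x) + 10*cos(2*x).
Expand u² and (u')² and integrate term by term on (0, π), using: for integers n ≥ 1, ∫_0^π sin²(nx) dx = ∫_0^π cos²(nx) dx = π/2; for n ≠ n', ∫_0^π sin(nx)sin(n'x) dx = ∫_0^π cos(nx)cos(n'x) dx = 0; and by product-to-sum, ∫_0^π sin(nx)cos(n'x) dx = ½∫_0^π [sin((n+n')x) + sin((n−n')x)] dx, which is 0 when n+n' is even and 2n/(n²−n'²) when n+n' is odd (it need not vanish on (0, π)).
  u² squared terms: (-4)²·∫cos(3x)² dx = 16·π/2 = 8*π;  (5)²·∫sin(2x)² dx = 25·π/2 = 25*π/2.
  u² cross terms: 2·(-4)·(5)·∫cos(3x)·sin(2x) dx = -40·(-4/5) = 32.
  So ∫_0^π u² dx = 8*π + 25*π/2 + 32 = 32 + 41*π/2.
  (u')² squared terms: (10)²·∫cos(2x)² dx = 100·π/2 = 50*π;  (12)²·∫sin(3x)² dx = 144·π/2 = 72*π.
  (u')² cross terms: 2·(10)·(12)·∫cos(2x)·sin(3x) dx = 240·(6/5) = 288.
  So ∫_0^π (u')² dx = 50*π + 72*π + 288 = 288 + 122*π.
||u||_{H^1}^2 = (32 + 41*π/2) + (288 + 122*π) = 320 + 285*π/2.


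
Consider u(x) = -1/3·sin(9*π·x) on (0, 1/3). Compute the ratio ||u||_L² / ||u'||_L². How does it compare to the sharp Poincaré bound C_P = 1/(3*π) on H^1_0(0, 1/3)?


||u||_L² / ||u'||_L² = 1/(9*π) < C_P = 1/(3*π).

u(x) = -1/3·sin(9*π·x), so u'(x) = -3*π*cos(9*π*x).
Writing u(x) = A·sin(kπx/L) with A = -1/3 and k = 3, use ∫_0^L sin²(kπx/L) dx = L/2 and ∫_0^L cos²(kπx/L) dx = L/2.
u² = 1/9·sin²(9*π·x) and (u')² = 9*π^2·cos²(9*π·x), and each of sin², cos² integrates to L/2 = 1/6 over (0, 1/3).
∫_0^1/3 u² dx = 1/54, so ||u||_L² = sqrt(6)/18.
∫_0^1/3 (u')² dx = 3*π^2/2, so ||u'||_L² = sqrt(6)*π/2.
Ratio ||u||_L² / ||u'||_L² = 1/(9*π).
Sharp Poincaré constant on H^1_0(0, 1/3) is C_P = L/π = 1/(3*π), achieved by sin(3*π·x).
This is the k = 3 harmonic; the ratio L/(kπ) is strictly less than C_P = L/π, consistent with the sharp inequality ||u||_L² ≤ C_P ||u'||_L².


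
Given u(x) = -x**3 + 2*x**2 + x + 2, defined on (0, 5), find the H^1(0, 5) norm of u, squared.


||u||_{H^1}^2 = 33850/7

The H^1 norm (squared) on an interval (0, L) is
  ||u||_{H^1}^2 = ∫_0^L u(x)^2 dx + ∫_0^L u'(x)^2 dx.
Compute u'(x) = -3*x**2 + 4*x + 1.
Then u(x)^2 = x**6 - 4*x**5 + 2*x**4 + 9*x**2 + 4*x + 4 and u'(x)^2 = 9*x**4 - 24*x**3 + 10*x**2 + 8*x + 1.
Integrate each monomial from 0 to 5 using ∫_0^5 c·x^n dx = c·5^(n+1)/(n+1):
  ∫_0^5 u(x)^2 dx = ∫_0^5 (x^6 - 4*x^5 + 2*x^4 + 9*x^2 + 4*x + 4) dx. Term by term:
    ∫_0^5 x^6 dx = 78125/7;  ∫_0^5 -4*x^5 dx = -31250/3;  ∫_0^5 2*x^4 dx = 1250;
    ∫_0^5 9*x^2 dx = 375;  ∫_0^5 4*x dx = 50;  ∫_0^5 4 dx = 20.
  Sum: 78125/7 − 31250/3 + 1250 + 375 + 50 + 20 = 51220/21.
  ∫_0^5 u'(x)^2 dx = ∫_0^5 (9*x^4 - 24*x^3 + 10*x^2 + 8*x + 1) dx. Term by term:
    ∫_0^5 9*x^4 dx = 5625;  ∫_0^5 -24*x^3 dx = -3750;  ∫_0^5 10*x^2 dx = 1250/3;
    ∫_0^5 8*x dx = 100;  ∫_0^5 1 dx = 5.
  Sum: 5625 − 3750 + 1250/3 + 100 + 5 = 7190/3.
Adding: ||u||_{H^1}^2 = 51220/21 + 7190/3 = 33850/7.


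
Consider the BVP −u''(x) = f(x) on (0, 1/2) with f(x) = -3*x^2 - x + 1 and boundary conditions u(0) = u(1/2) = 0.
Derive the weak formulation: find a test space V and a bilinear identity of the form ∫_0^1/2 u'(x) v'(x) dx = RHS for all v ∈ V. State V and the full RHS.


V = H^1_0(0, 1/2) (so v(0) = v(1/2) = 0); weak form: ∫_0^1/2 u'v' dx = ∫_0^1/2 (-3*x^2 - x + 1) v dx for all v ∈ V.

Multiply both sides by a test function v and integrate from 0 to 1/2:
  ∫_0^1/2 −u''(x) v(x) dx = ∫_0^1/2 f(x) v(x) dx.
Integrate the LHS by parts once:
  ∫_0^1/2 −u'' v dx = −[u'(x) v(x)]_0^1/2 + ∫_0^1/2 u'(x) v'(x) dx.
Thus ∫_0^1/2 u'(x) v'(x) dx = ∫_0^1/2 f(x) v(x) dx + [u'(x) v(x)]_0^1/2.
Choose V so that boundary terms are either known or forced to vanish.
u is Dirichlet: u(0) = u(1/2) = 0. Let V = H^1_0(0, 1/2); then v(0) = v(1/2) = 0, and [u' v]_0^1/2 = 0.
Weak formulation: find u (satisfying any essential BC) such that ∫_0^1/2 u'(x) v'(x) dx = ∫_0^1/2 f v dx for all v ∈ V.
Substituting f(x) = -3*x^2 - x + 1, the right-hand side is ∫_0^1/2 (-3*x^2 - x + 1) v dx.


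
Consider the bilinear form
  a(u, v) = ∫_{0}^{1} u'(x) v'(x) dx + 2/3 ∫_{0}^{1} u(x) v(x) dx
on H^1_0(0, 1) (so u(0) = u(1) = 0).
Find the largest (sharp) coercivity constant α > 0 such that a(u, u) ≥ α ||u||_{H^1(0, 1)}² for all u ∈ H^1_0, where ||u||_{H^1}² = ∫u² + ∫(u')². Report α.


α = (2/3 + π^2)/(1 + π^2)

Coercivity of a(·,·) on H^1_0(0, 1) means a(u, u) ≥ α ||u||_{H^1}² for every u ∈ H^1_0.
The interval has length L = 1, and Poincaré/coercivity depend only on L. Here a(u, u) = ∫(u')² + (2/3)·∫u².
Here 0 < c = 2/3 < 1. The condition a(u,u) ≥ α||u||_{H^1}² reads (1−α)∫(u')² ≥ (α−c)∫u². Any admissible α is ≤ 1 (rapidly oscillating u have ∫u²/∫(u')² → 0), and α = 1 would force 0 ≥ (1−c)∫u², impossible since c < 1; so 1−α > 0. By the sharp Poincaré inequality on H^1_0 of an interval of length L, ∫(u')² ≥ (π/L)²∫u² with equality for the first sine mode sin(π(x−x₀)/L) (x₀ the left endpoint), so the inequality holds for all u iff (1−α)(π/L)² ≥ α − c, i.e. α ≤ ((π/L)² + c)/((π/L)² + 1) = (1 + c(L/π)²)/(1 + (L/π)²). With (π/L)² = π^2 and c = 2/3, the largest admissible constant is α = ((π/L)² + c)/((π/L)² + 1).
Simplifying, α = (2/3 + π^2)/(1 + π^2).


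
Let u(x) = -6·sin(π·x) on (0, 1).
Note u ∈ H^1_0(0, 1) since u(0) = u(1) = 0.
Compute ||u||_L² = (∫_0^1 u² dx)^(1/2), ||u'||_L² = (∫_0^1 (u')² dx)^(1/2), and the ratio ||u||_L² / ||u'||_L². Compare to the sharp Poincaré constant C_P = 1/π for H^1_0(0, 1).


||u||_L² / ||u'||_L² = 1/π = C_P.

u(x) = -6·sin(π·x), so u'(x) = -6*π*cos(π*x).
Writing u(x) = A·sin(kπx/L) with A = -6 and k = 1, use ∫_0^L sin²(kπx/L) dx = L/2 and ∫_0^L cos²(kπx/L) dx = L/2.
u² = 36·sin²(π·x) and (u')² = 36*π^2·cos²(π·x), and each of sin², cos² integrates to L/2 = 1/2 over (0, 1).
∫_0^1 u² dx = 18, so ||u||_L² = 3*sqrt(2).
∫_0^1 (u')² dx = 18*π^2, so ||u'||_L² = 3*sqrt(2)*π.
Ratio ||u||_L² / ||u'||_L² = 1/π.
Sharp Poincaré constant on H^1_0(0, 1) is C_P = L/π = 1/π, achieved by sin(π·x).
This is the k = 1 eigenfunction (up to amplitude), so the ratio equals the sharp Poincaré constant exactly.


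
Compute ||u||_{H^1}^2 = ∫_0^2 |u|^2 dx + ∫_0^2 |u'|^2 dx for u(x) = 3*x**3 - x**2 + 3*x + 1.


||u||_{H^1}^2 = 16336/21

The H^1 norm (squared) on an interval (0, L) is
  ||u||_{H^1}^2 = ∫_0^L u(x)^2 dx + ∫_0^L u'(x)^2 dx.
Compute u'(x) = 9*x**2 - 2*x + 3.
Then u(x)^2 = 9*x**6 - 6*x**5 + 19*x**4 + 7*x**2 + 6*x + 1 and u'(x)^2 = 81*x**4 - 36*x**3 + 58*x**2 - 12*x + 9.
Integrate each monomial from 0 to 2 using ∫_0^2 c·x^n dx = c·2^(n+1)/(n+1):
  ∫_0^2 u(x)^2 dx = ∫_0^2 (9*x^6 - 6*x^5 + 19*x^4 + 7*x^2 + 6*x + 1) dx. Term by term:
    ∫_0^2 9*x^6 dx = 1152/7;  ∫_0^2 -6*x^5 dx = -64;  ∫_0^2 19*x^4 dx = 608/5;
    ∫_0^2 7*x^2 dx = 56/3;  ∫_0^2 6*x dx = 12;  ∫_0^2 1 dx = 2.
  Sum: 1152/7 − 64 + 608/5 + 56/3 + 12 + 2 = 26758/105.
  ∫_0^2 u'(x)^2 dx = ∫_0^2 (81*x^4 - 36*x^3 + 58*x^2 - 12*x + 9) dx. Term by term:
    ∫_0^2 81*x^4 dx = 2592/5;  ∫_0^2 -36*x^3 dx = -144;  ∫_0^2 58*x^2 dx = 464/3;
    ∫_0^2 -12*x dx = -24;  ∫_0^2 9 dx = 18.
  Sum: 2592/5 − 144 + 464/3 − 24 + 18 = 7846/15.
Adding: ||u||_{H^1}^2 = 26758/105 + 7846/15 = 16336/21.


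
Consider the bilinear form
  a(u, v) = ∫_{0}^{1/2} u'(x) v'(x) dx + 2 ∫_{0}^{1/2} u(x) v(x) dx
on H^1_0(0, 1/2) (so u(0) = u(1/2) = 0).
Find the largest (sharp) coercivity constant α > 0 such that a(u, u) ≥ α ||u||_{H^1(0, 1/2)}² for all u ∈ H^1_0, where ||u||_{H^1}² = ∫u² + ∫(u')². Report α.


α = 1

Coercivity of a(·,·) on H^1_0(0, 1/2) means a(u, u) ≥ α ||u||_{H^1}² for every u ∈ H^1_0.
The interval has length L = 1/2, and Poincaré/coercivity depend only on L. Here a(u, u) = ∫(u')² + (2)·∫u².
Here c = 2 ≥ 1, so a(u,u) = ∫(u')² + c∫u² ≥ ∫(u')² + ∫u² = ||u||_{H^1}², i.e. α = 1 works. No larger α is possible: a(u,u) ≥ α||u||_{H^1}² means (1−α)∫(u')² ≥ (α−c)∫u², and for the modes u_n = sin(nπ(x−x₀)/L) (x₀ the left endpoint) one has ∫u_n²/∫(u_n')² = (L/(nπ))² → 0, so a(u_n,u_n)/||u_n||_{H^1}² → 1. Hence the optimal constant is α = 1.
Therefore α = 1.


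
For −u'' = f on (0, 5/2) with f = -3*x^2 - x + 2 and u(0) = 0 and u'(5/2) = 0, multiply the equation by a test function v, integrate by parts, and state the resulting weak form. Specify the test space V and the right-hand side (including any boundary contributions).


V = {v ∈ H^1(0, 5/2) : v(0) = 0} (test functions vanish at x = 0 where u is specified); weak form: ∫_0^5/2 u'v' dx = ∫_0^5/2 (-3*x^2 - x + 2) v dx for all v ∈ V.

Multiply both sides by a test function v and integrate from 0 to 5/2:
  ∫_0^5/2 −u''(x) v(x) dx = ∫_0^5/2 f(x) v(x) dx.
Integrate the LHS by parts once:
  ∫_0^5/2 −u'' v dx = −[u'(x) v(x)]_0^5/2 + ∫_0^5/2 u'(x) v'(x) dx.
Thus ∫_0^5/2 u'(x) v'(x) dx = ∫_0^5/2 f(x) v(x) dx + [u'(x) v(x)]_0^5/2.
Choose V so that boundary terms are either known or forced to vanish.
Mixed BC: u(0) = 0 (Dirichlet) and u'(5/2) = 0 (Neumann). Define V = {v ∈ H^1(0, 5/2) : v(0) = 0}. Then [u' v]_0^5/2 = u'(5/2)·v(5/2) − u'(0)·0 = 0.
Weak formulation: find u (satisfying any essential BC) such that ∫_0^5/2 u'(x) v'(x) dx = ∫_0^5/2 f v dx for all v ∈ V (Dirichlet at 0 absorbed into V; the Neumann datum at x = 5/2 is zero, so no boundary term remains).
Substituting f(x) = -3*x^2 - x + 2, the right-hand side is ∫_0^5/2 (-3*x^2 - x + 2) v dx.


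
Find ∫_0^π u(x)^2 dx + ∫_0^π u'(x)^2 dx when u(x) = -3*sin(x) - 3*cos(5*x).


||u||_{H^1(0,π)}^2 = 126*π

u'(x) = 15*sin(5*x) - 3*cos(x).
Expand u² and (u')² and integrate term by term on (0, π), using: for integers n ≥ 1, ∫_0^π sin²(nx) dx = ∫_0^π cos²(nx) dx = π/2; for n ≠ n', ∫_0^π sin(nx)sin(n'x) dx = ∫_0^π cos(nx)cos(n'x) dx = 0; and by product-to-sum, ∫_0^π sin(nx)cos(n'x) dx = ½∫_0^π [sin((n+n')x) + sin((n−n')x)] dx, which is 0 when n+n' is even and 2n/(n²−n'²) when n+n' is odd (it need not vanish on (0, π)).
  u² squared terms: (-3)²·∫cos(5x)² dx = 9·π/2 = 9*π/2;  (-3)²·∫sin(x)² dx = 9·π/2 = 9*π/2.
  u² cross terms: 2·(-3)·(-3)·∫cos(5x)·sin(x) dx = 18·(0) = 0.
  So ∫_0^π u² dx = 9*π/2 + 9*π/2 + 0 = 9*π.
  (u')² squared terms: (-3)²·∫cos(x)² dx = 9·π/2 = 9*π/2;  (15)²·∫sin(5x)² dx = 225·π/2 = 225*π/2.
  (u')² cross terms: 2·(-3)·(15)·∫cos(x)·sin(5x) dx = -90·(0) = 0.
  So ∫_0^π (u')² dx = 9*π/2 + 225*π/2 + 0 = 117*π.
||u||_{H^1}^2 = (9*π) + (117*π) = 126*π.


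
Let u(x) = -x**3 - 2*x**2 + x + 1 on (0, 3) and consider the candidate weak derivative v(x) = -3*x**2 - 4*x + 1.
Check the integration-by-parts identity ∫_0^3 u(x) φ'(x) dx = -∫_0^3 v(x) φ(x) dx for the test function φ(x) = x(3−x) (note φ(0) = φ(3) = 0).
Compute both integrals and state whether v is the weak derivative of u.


LHS = 1179/20, RHS = 1179/20. Yes, v = u' weakly.

u(x) = -x**3 - 2*x**2 + x + 1, classical derivative u'(x) = -3*x**2 - 4*x + 1.
φ(x) = x(3−x), so φ'(x) = 3 - 2*x.
Note φ(0) = φ(3) = 0, so the boundary term u·φ vanishes.
LHS = ∫_0^3 u(x) φ'(x) dx = ∫_0^3 (2*x^4 + x^3 - 8*x^2 + x + 3) dx. Term by term:
  ∫_0^3 2*x^4 dx = 486/5;  ∫_0^3 x^3 dx = 81/4;  ∫_0^3 -8*x^2 dx = -72;
  ∫_0^3 x dx = 9/2;  ∫_0^3 3 dx = 9.
Sum: 486/5 + 81/4 − 72 + 9/2 + 9 = 1179/20.
So LHS = 1179/20.
∫_0^3 v(x) φ(x) dx = ∫_0^3 (3*x^4 - 5*x^3 - 13*x^2 + 3*x) dx. Term by term:
  ∫_0^3 3*x^4 dx = 729/5;  ∫_0^3 -5*x^3 dx = -405/4;  ∫_0^3 -13*x^2 dx = -117;
  ∫_0^3 3*x dx = 27/2.
Sum: 729/5 − 405/4 − 117 + 27/2 = -1179/20.
So RHS = -∫_0^3 v(x) φ(x) dx = 1179/20.
LHS = RHS, so the identity holds for this test φ.
Moreover u is smooth here and v(x) = u'(x) = -3*x**2 - 4*x + 1 pointwise, so the identity holds for every test function. Hence v is the weak derivative of u.


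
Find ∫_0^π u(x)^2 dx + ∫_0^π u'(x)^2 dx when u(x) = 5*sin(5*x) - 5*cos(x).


||u||_{H^1(0,π)}^2 = 350*π

u'(x) = 5*sin(x) + 25*cos(5*x).
Expand u² and (u')² and integrate term by term on (0, π), using: for integers n ≥ 1, ∫_0^π sin²(nx) dx = ∫_0^π cos²(nx) dx = π/2; for n ≠ n', ∫_0^π sin(nx)sin(n'x) dx = ∫_0^π cos(nx)cos(n'x) dx = 0; and by product-to-sum, ∫_0^π sin(nx)cos(n'x) dx = ½∫_0^π [sin((n+n')x) + sin((n−n')x)] dx, which is 0 when n+n' is even and 2n/(n²−n'²) when n+n' is odd (it need not vanish on (0, π)).
  u² squared terms: (-5)²·∫cos(x)² dx = 25·π/2 = 25*π/2;  (5)²·∫sin(5x)² dx = 25·π/2 = 25*π/2.
  u² cross terms: 2·(-5)·(5)·∫cos(x)·sin(5x) dx = -50·(0) = 0.
  So ∫_0^π u² dx = 25*π/2 + 25*π/2 + 0 = 25*π.
  (u')² squared terms: (5)²·∫sin(x)² dx = 25·π/2 = 25*π/2;  (25)²·∫cos(5x)² dx = 625·π/2 = 625*π/2.
  (u')² cross terms: 2·(5)·(25)·∫sin(x)·cos(5x) dx = 250·(0) = 0.
  So ∫_0^π (u')² dx = 25*π/2 + 625*π/2 + 0 = 325*π.
||u||_{H^1}^2 = (25*π) + (325*π) = 350*π.


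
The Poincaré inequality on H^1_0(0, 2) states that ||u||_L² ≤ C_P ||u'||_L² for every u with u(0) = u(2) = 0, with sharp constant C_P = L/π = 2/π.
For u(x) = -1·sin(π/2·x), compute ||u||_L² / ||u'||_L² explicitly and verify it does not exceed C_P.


||u||_L² / ||u'||_L² = 2/π = C_P.

u(x) = -1·sin(π/2·x), so u'(x) = -π*cos(π*x/2)/2.
Writing u(x) = A·sin(kπx/L) with A = -1 and k = 1, use ∫_0^L sin²(kπx/L) dx = L/2 and ∫_0^L cos²(kπx/L) dx = L/2.
u² = 1·sin²(π/2·x) and (u')² = π^2/4·cos²(π/2·x), and each of sin², cos² integrates to L/2 = 1 over (0, 2).
∫_0^2 u² dx = 1, so ||u||_L² = 1.
∫_0^2 (u')² dx = π^2/4, so ||u'||_L² = π/2.
Ratio ||u||_L² / ||u'||_L² = 2/π.
Sharp Poincaré constant on H^1_0(0, 2) is C_P = L/π = 2/π, achieved by sin(π/2·x).
This is the k = 1 eigenfunction (up to amplitude), so the ratio equals the sharp Poincaré constant exactly.


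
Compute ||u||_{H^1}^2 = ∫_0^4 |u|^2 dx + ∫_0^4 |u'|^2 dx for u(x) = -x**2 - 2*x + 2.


||u||_{H^1}^2 = 8672/15

The H^1 norm (squared) on an interval (0, L) is
  ||u||_{H^1}^2 = ∫_0^L u(x)^2 dx + ∫_0^L u'(x)^2 dx.
Compute u'(x) = -2*x - 2.
Then u(x)^2 = x**4 + 4*x**3 - 8*x + 4 and u'(x)^2 = 4*x**2 + 8*x + 4.
Integrate each monomial from 0 to 4 using ∫_0^4 c·x^n dx = c·4^(n+1)/(n+1):
  ∫_0^4 u(x)^2 dx = ∫_0^4 (x^4 + 4*x^3 - 8*x + 4) dx. Term by term:
    ∫_0^4 x^4 dx = 1024/5;  ∫_0^4 4*x^3 dx = 256;  ∫_0^4 -8*x dx = -64;
    ∫_0^4 4 dx = 16.
  Sum: 1024/5 + 256 − 64 + 16 = 2064/5.
  ∫_0^4 u'(x)^2 dx = ∫_0^4 (4*x^2 + 8*x + 4) dx. Term by term:
    ∫_0^4 4*x^2 dx = 256/3;  ∫_0^4 8*x dx = 64;  ∫_0^4 4 dx = 16.
  Sum: 256/3 + 64 + 16 = 496/3.
Adding: ||u||_{H^1}^2 = 2064/5 + 496/3 = 8672/15.


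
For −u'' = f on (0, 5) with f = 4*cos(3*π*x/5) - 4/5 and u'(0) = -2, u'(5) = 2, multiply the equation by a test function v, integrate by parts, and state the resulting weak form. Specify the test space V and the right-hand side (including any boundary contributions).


V = H^1(0, 5) (v unrestricted at boundary; u is determined up to an additive constant); weak form: ∫_0^5 u'v' dx = ∫_0^5 (4*cos(3*π*x/5) - 4/5) v dx + 2·v(5) + 2·v(0) for all v ∈ V.

Multiply both sides by a test function v and integrate from 0 to 5:
  ∫_0^5 −u''(x) v(x) dx = ∫_0^5 f(x) v(x) dx.
Integrate the LHS by parts once:
  ∫_0^5 −u'' v dx = −[u'(x) v(x)]_0^5 + ∫_0^5 u'(x) v'(x) dx.
Thus ∫_0^5 u'(x) v'(x) dx = ∫_0^5 f(x) v(x) dx + [u'(x) v(x)]_0^5.
Choose V so that boundary terms are either known or forced to vanish.
u has inhomogeneous Neumann u'(0) = -2, u'(5) = 2. [u' v]_0^5 = (2)·v(5) − (-2)·v(0) = 2·v(5) + 2·v(0). Take V = H^1(0, 5); boundary term becomes part of RHS.
Weak formulation: find u (satisfying any essential BC) such that ∫_0^5 u'(x) v'(x) dx = ∫_0^5 f v dx + 2·v(5) + 2·v(0) for all v ∈ V (Neumann data are natural BCs: they enter the RHS as boundary terms).
Substituting f(x) = 4*cos(3*π*x/5) - 4/5, the right-hand side is ∫_0^5 (4*cos(3*π*x/5) - 4/5) v dx + 2·v(5) + 2·v(0).
Compatibility check (pure Neumann): taking v ≡ 1 ∈ V gives 0 = ∫_0^5 f dx + (2) − (-2), i.e. ∫_0^5 f dx must equal u'(0) − u'(5) = -4. Indeed ∫_0^5 (4*cos(3*π*x/5) - 4/5) dx = -4, so the data are compatible. The solution is then unique only up to an additive constant (fix it e.g. by requiring ∫_0^5 u dx = 0).


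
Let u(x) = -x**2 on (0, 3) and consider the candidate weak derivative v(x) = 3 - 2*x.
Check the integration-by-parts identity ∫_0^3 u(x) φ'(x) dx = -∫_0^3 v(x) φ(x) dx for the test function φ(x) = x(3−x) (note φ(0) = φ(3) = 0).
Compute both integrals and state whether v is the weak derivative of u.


LHS = 27/2, RHS = 0. No, v is not the weak derivative of u.

u(x) = -x**2, classical derivative u'(x) = -2*x.
φ(x) = x(3−x), so φ'(x) = 3 - 2*x.
Note φ(0) = φ(3) = 0, so the boundary term u·φ vanishes.
LHS = ∫_0^3 u(x) φ'(x) dx = ∫_0^3 (2*x^3 - 3*x^2) dx. Term by term:
  ∫_0^3 2*x^3 dx = 81/2;  ∫_0^3 -3*x^2 dx = -27.
Sum: 81/2 − 27 = 27/2.
So LHS = 27/2.
∫_0^3 v(x) φ(x) dx = ∫_0^3 (2*x^3 - 9*x^2 + 9*x) dx. Term by term:
  ∫_0^3 2*x^3 dx = 81/2;  ∫_0^3 -9*x^2 dx = -81;  ∫_0^3 9*x dx = 81/2.
Sum: 81/2 − 81 + 81/2 = 0.
So RHS = -∫_0^3 v(x) φ(x) dx = 0.
LHS − RHS = 27/2 ≠ 0, so the identity fails.
(For a valid weak derivative the identity must hold for EVERY test function, in particular this one. The failure shows v is NOT the weak derivative of u.)
Correct weak derivative would be u'(x) = -2*x.


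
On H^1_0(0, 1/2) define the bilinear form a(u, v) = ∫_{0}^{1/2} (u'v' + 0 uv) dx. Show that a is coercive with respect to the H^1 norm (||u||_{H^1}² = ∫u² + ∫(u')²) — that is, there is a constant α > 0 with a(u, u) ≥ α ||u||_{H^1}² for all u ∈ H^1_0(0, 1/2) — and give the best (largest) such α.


α = 4*π^2/(1 + 4*π^2)

Coercivity of a(·,·) on H^1_0(0, 1/2) means a(u, u) ≥ α ||u||_{H^1}² for every u ∈ H^1_0.
The interval has length L = 1/2, and Poincaré/coercivity depend only on L. Here a(u, u) = ∫(u')² + (0)·∫u².
Here c = 0, so a(u,u) = ∫(u')² alone. The condition a(u,u) ≥ α||u||_{H^1}² reads (1−α)∫(u')² ≥ (α−c)∫u². Any admissible α is ≤ 1 (rapidly oscillating u have ∫u²/∫(u')² → 0), and α = 1 would force 0 ≥ (1−c)∫u², impossible since c < 1; so 1−α > 0. By the sharp Poincaré inequality on H^1_0 of an interval of length L, ∫(u')² ≥ (π/L)²∫u² with equality for the first sine mode sin(π(x−x₀)/L) (x₀ the left endpoint), so the inequality holds for all u iff (1−α)(π/L)² ≥ α − c, i.e. α ≤ ((π/L)² + c)/((π/L)² + 1) = (1 + c(L/π)²)/(1 + (L/π)²). (Direct route, valid since c ≤ 0: Poincaré gives c∫u² ≥ c(L/π)²∫(u')², so a(u,u) ≥ (1 + c(L/π)²)∫(u')², while ||u||_{H^1}² ≤ (1 + (L/π)²)∫(u')²; dividing yields the same α.) With (π/L)² = 4*π^2 and c = 0, the largest admissible constant is α = ((π/L)² + c)/((π/L)² + 1).
Simplifying, α = 4*π^2/(1 + 4*π^2).


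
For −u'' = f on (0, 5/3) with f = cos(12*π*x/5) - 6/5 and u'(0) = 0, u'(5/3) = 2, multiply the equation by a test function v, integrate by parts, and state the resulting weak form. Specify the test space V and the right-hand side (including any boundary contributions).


V = H^1(0, 5/3) (v unrestricted at boundary; u is determined up to an additive constant); weak form: ∫_0^5/3 u'v' dx = ∫_0^5/3 (cos(12*π*x/5) - 6/5) v dx + 2·v(5/3) for all v ∈ V.

Multiply both sides by a test function v and integrate from 0 to 5/3:
  ∫_0^5/3 −u''(x) v(x) dx = ∫_0^5/3 f(x) v(x) dx.
Integrate the LHS by parts once:
  ∫_0^5/3 −u'' v dx = −[u'(x) v(x)]_0^5/3 + ∫_0^5/3 u'(x) v'(x) dx.
Thus ∫_0^5/3 u'(x) v'(x) dx = ∫_0^5/3 f(x) v(x) dx + [u'(x) v(x)]_0^5/3.
Choose V so that boundary terms are either known or forced to vanish.
u has inhomogeneous Neumann u'(0) = 0, u'(5/3) = 2. [u' v]_0^5/3 = (2)·v(5/3) − (0)·v(0) = 2·v(5/3). Take V = H^1(0, 5/3); boundary term becomes part of RHS.
Weak formulation: find u (satisfying any essential BC) such that ∫_0^5/3 u'(x) v'(x) dx = ∫_0^5/3 f v dx + 2·v(5/3) for all v ∈ V (Neumann data are natural BCs: they enter the RHS as boundary terms).
Substituting f(x) = cos(12*π*x/5) - 6/5, the right-hand side is ∫_0^5/3 (cos(12*π*x/5) - 6/5) v dx + 2·v(5/3).
Compatibility check (pure Neumann): taking v ≡ 1 ∈ V gives 0 = ∫_0^5/3 f dx + (2) − (0), i.e. ∫_0^5/3 f dx must equal u'(0) − u'(5/3) = -2. Indeed ∫_0^5/3 (cos(12*π*x/5) - 6/5) dx = -2, so the data are compatible. The solution is then unique only up to an additive constant (fix it e.g. by requiring ∫_0^5/3 u dx = 0).


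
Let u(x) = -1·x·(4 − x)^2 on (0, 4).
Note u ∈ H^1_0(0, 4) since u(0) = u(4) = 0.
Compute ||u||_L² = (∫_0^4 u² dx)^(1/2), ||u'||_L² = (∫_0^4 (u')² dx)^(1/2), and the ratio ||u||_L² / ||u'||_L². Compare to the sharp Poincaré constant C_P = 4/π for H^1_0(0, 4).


||u||_L² / ||u'||_L² = 2*sqrt(14)/7 < C_P = 4/π.

u(x) = -1·x·(4 − x)^2, so u'(x) = (4 - 3*x)*(x - 4).
u(x) = -1·x·(4 − x)^2 vanishes at x = 0 and x = 4, so u ∈ H^1_0(0, 4). Differentiate via the product rule and integrate the resulting polynomials term by term.
  ∫_0^4 u² dx = ∫_0^4 (x^6 - 16*x^5 + 96*x^4 - 256*x^3 + 256*x^2) dx. Term by term:
    ∫_0^4 x^6 dx = 16384/7;  ∫_0^4 -16*x^5 dx = -32768/3;  ∫_0^4 96*x^4 dx = 98304/5;
    ∫_0^4 -256*x^3 dx = -16384;  ∫_0^4 256*x^2 dx = 16384/3.
  Sum: 16384/7 − 32768/3 + 98304/5 − 16384 + 16384/3 = 16384/105.
  ∫_0^4 (u')² dx = ∫_0^4 (9*x^4 - 96*x^3 + 352*x^2 - 512*x + 256) dx. Term by term:
    ∫_0^4 9*x^4 dx = 9216/5;  ∫_0^4 -96*x^3 dx = -6144;  ∫_0^4 352*x^2 dx = 22528/3;
    ∫_0^4 -512*x dx = -4096;  ∫_0^4 256 dx = 1024.
  Sum: 9216/5 − 6144 + 22528/3 − 4096 + 1024 = 2048/15.
∫_0^4 u² dx = 16384/105, so ||u||_L² = 128*sqrt(105)/105.
∫_0^4 (u')² dx = 2048/15, so ||u'||_L² = 32*sqrt(30)/15.
Ratio ||u||_L² / ||u'||_L² = 2*sqrt(14)/7.
Sharp Poincaré constant on H^1_0(0, 4) is C_P = L/π = 4/π, achieved by sin(π/4·x).
A polynomial bump cannot attain the sharp Poincaré constant (only the first sine eigenfunction does), so the ratio is strictly less than C_P, consistent with ||u||_L² ≤ C_P ||u'||_L².
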